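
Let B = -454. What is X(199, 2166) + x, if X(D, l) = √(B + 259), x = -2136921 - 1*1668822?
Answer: -3805743 + I*√195 ≈ -3.8057e+6 + 13.964*I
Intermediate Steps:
x = -3805743 (x = -2136921 - 1668822 = -3805743)
X(D, l) = I*√195 (X(D, l) = √(-454 + 259) = √(-195) = I*√195)
X(199, 2166) + x = I*√195 - 3805743 = -3805743 + I*√195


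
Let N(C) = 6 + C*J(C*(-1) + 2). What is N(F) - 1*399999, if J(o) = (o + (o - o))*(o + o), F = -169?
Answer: -10283451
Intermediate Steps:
J(o) = 2*o**2 (J(o) = (o + 0)*(2*o) = o*(2*o) = 2*o**2)
N(C) = 6 + 2*C*(2 - C)**2 (N(C) = 6 + C*(2*(C*(-1) + 2)**2) = 6 + C*(2*(-C + 2)**2) = 6 + C*(2*(2 - C)**2) = 6 + 2*C*(2 - C)**2)
N(F) - 1*399999 = (6 + 2*(-169)*(-2 - 169)**2) - 1*399999 = (6 + 2*(-169)*(-171)**2) - 399999 = (6 + 2*(-169)*29241) - 399999 = (6 - 9883458) - 399999 = -9883452 - 399999 = -10283451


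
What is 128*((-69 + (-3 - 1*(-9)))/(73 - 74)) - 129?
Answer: 7935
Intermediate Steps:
128*((-69 + (-3 - 1*(-9)))/(73 - 74)) - 129 = 128*((-69 + (-3 + 9))/(-1)) - 129 = 128*((-69 + 6)*(-1)) - 129 = 128*(-63*(-1)) - 129 = 128*63 - 129 = 8064 - 129 = 7935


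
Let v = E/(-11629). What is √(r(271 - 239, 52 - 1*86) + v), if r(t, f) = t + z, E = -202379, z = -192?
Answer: I*√19283917169/11629 ≈ 11.941*I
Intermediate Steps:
r(t, f) = -192 + t (r(t, f) = t - 192 = -192 + t)
v = 202379/11629 (v = -202379/(-11629) = -202379*(-1/11629) = 202379/11629 ≈ 17.403)
√(r(271 - 239, 52 - 1*86) + v) = √((-192 + (271 - 239)) + 202379/11629) = √((-192 + 32) + 202379/11629) = √(-160 + 202379/11629) = √(-1658261/11629) = I*√19283917169/11629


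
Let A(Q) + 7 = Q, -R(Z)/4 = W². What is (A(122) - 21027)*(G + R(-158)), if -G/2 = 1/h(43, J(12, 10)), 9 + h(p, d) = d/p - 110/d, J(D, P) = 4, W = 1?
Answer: 258305024/3131 ≈ 82499.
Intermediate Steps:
h(p, d) = -9 - 110/d + d/p (h(p, d) = -9 + (d/p - 110/d) = -9 + (-110/d + d/p) = -9 - 110/d + d/p)
R(Z) = -4 (R(Z) = -4*1² = -4*1 = -4)
A(Q) = -7 + Q
G = 172/3131 (G = -2/(-9 - 110/4 + 4/43) = -2/(-9 - 110*¼ + 4*(1/43)) = -2/(-9 - 55/2 + 4/43) = -2/(-3131/86) = -2*(-86/3131) = 172/3131 ≈ 0.054935)
(A(122) - 21027)*(G + R(-158)) = ((-7 + 122) - 21027)*(172/3131 - 4) = (115 - 21027)*(-12352/3131) = -20912*(-12352/3131) = 258305024/3131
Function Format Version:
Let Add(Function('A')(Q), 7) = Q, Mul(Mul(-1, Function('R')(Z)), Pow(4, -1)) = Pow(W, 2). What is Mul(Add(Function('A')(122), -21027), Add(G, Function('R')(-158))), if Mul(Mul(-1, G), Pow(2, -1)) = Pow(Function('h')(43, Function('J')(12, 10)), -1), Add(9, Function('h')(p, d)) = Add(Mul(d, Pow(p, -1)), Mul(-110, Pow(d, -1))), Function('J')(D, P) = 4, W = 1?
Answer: Rational(258305024, 3131) ≈ 82499.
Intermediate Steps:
Function('h')(p, d) = Add(-9, Mul(-110, Pow(d, -1)), Mul(d, Pow(p, -1))) (Function('h')(p, d) = Add(-9, Add(Mul(d, Pow(p, -1)), Mul(-110, Pow(d, -1)))) = Add(-9, Add(Mul(-110, Pow(d, -1)), Mul(d, Pow(p, -1)))) = Add(-9, Mul(-110, Pow(d, -1)), Mul(d, Pow(p, -1))))
Function('R')(Z) = -4 (Function('R')(Z) = Mul(-4, Pow(1, 2)) = Mul(-4, 1) = -4)
Function('A')(Q) = Add(-7, Q)
G = Rational(172, 3131) (G = Mul(-2, Pow(Add(-9, Mul(-110, Pow(4, -1)), Mul(4, Pow(43, -1))), -1)) = Mul(-2, Pow(Add(-9, Mul(-110, Rational(1, 4)), Mul(4, Rational(1, 43))), -1)) = Mul(-2, Pow(Add(-9, Rational(-55, 2), Rational(4, 43)), -1)) = Mul(-2, Pow(Rational(-3131, 86), -1)) = Mul(-2, Rational(-86, 3131)) = Rational(172, 3131) ≈ 0.054935)
Mul(Add(Function('A')(122), -21027), Add(G, Function('R')(-158))) = Mul(Add(Add(-7, 122), -21027), Add(Rational(172, 3131), -4)) = Mul(Add(115, -21027), Rational(-12352, 3131)) = Mul(-20912, Rational(-12352, 3131)) = Rational(258305024, 3131)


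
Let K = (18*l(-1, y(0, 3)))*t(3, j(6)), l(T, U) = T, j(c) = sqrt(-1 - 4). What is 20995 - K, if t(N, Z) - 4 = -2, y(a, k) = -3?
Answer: 21031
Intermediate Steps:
j(c) = I*sqrt(5) (j(c) = sqrt(-5) = I*sqrt(5))
t(N, Z) = 2 (t(N, Z) = 4 - 2 = 2)
K = -36 (K = (18*(-1))*2 = -18*2 = -36)
20995 - K = 20995 - 1*(-36) = 20995 + 36 = 21031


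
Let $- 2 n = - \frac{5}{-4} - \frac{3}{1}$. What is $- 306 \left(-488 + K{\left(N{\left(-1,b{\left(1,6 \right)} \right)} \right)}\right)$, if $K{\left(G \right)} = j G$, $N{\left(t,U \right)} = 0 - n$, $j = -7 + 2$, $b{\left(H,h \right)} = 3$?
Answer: $\frac{591957}{4} \approx 1.4799 \cdot 10^{5}$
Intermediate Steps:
$j = -5$
$n = \frac{7}{8}$ ($n = - \frac{- \frac{5}{-4} - \frac{3}{1}}{2} = - \frac{\left(-5\right) \left(- \frac{1}{4}\right) - 3}{2} = - \frac{\frac{5}{4} - 3}{2} = \left(- \frac{1}{2}\right) \left(- \frac{7}{4}\right) = \frac{7}{8} \approx 0.875$)
$N{\left(t,U \right)} = - \frac{7}{8}$ ($N{\left(t,U \right)} = 0 - \frac{7}{8} = - \frac{7}{8}$)
$K{\left(G \right)} = - 5 G$
$- 306 \left(-488 + K{\left(N{\left(-1,b{\left(1,6 \right)} \right)} \right)}\right) = - 306 \left(-488 - - \frac{35}{8}\right) = - 306 \left(-488 + \frac{35}{8}\right) = - \frac{306 \left(-3869\right)}{8} = \left(-1\right) \left(- \frac{591957}{4}\right) = \frac{591957}{4}$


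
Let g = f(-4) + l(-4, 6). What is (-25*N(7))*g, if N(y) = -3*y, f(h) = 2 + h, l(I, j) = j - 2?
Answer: 1050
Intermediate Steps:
l(I, j) = -2 + j
g = 2 (g = (2 - 4) + (-2 + 6) = -2 + 4 = 2)
(-25*N(7))*g = -(-75)*7*2 = -25*(-21)*2 = 525*2 = 1050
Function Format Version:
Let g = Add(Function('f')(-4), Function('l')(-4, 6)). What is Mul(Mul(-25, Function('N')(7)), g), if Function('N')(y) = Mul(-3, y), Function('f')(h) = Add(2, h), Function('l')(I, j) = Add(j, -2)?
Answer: 1050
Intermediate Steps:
Function('l')(I, j) = Add(-2, j)
g = 2 (g = Add(Add(2, -4), Add(-2, 6)) = Add(-2, 4) = 2)
Mul(Mul(-25, Function('N')(7)), g) = Mul(Mul(-25, Mul(-3, 7)), 2) = Mul(Mul(-25, -21), 2) = Mul(525, 2) = 1050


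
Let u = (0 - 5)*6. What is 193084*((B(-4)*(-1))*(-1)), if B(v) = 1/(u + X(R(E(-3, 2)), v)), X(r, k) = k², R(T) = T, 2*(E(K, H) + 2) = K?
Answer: -96542/7 ≈ -13792.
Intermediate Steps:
E(K, H) = -2 + K/2
u = -30 (u = -5*6 = -30)
B(v) = 1/(-30 + v²)
193084*((B(-4)*(-1))*(-1)) = 193084*((-1/(-30 + (-4)²))*(-1)) = 193084*((-1/(-30 + 16))*(-1)) = 193084*((-1/(-14))*(-1)) = 193084*(-1/14*(-1)*(-1)) = 193084*((1/14)*(-1)) = 193084*(-1/14) = -96542/7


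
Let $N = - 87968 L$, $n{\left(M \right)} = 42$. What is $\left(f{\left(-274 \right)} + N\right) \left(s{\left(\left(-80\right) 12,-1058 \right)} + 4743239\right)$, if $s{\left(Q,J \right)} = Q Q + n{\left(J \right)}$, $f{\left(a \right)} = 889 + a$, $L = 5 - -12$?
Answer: $-8468096378921$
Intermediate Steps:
$L = 17$ ($L = 5 + 12 = 17$)
$N = -1495456$ ($N = \left(-87968\right) 17 = -1495456$)
$s{\left(Q,J \right)} = 42 + Q^{2}$ ($s{\left(Q,J \right)} = Q Q + 42 = Q^{2} + 42 = 42 + Q^{2}$)
$\left(f{\left(-274 \right)} + N\right) \left(s{\left(\left(-80\right) 12,-1058 \right)} + 4743239\right) = \left(\left(889 - 274\right) - 1495456\right) \left(\left(42 + \left(\left(-80\right) 12\right)^{2}\right) + 4743239\right) = \left(615 - 1495456\right) \left(\left(42 + \left(-960\right)^{2}\right) + 4743239\right) = - 1494841 \left(\left(42 + 921600\right) + 4743239\right) = - 1494841 \left(921642 + 4743239\right) = \left(-1494841\right) 5664881 = -8468096378921$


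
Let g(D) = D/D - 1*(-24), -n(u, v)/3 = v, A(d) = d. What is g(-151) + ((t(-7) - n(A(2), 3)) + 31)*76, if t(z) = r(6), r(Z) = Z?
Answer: 3521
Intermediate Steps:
n(u, v) = -3*v
t(z) = 6
g(D) = 25 (g(D) = 1 + 24 = 25)
g(-151) + ((t(-7) - n(A(2), 3)) + 31)*76 = 25 + ((6 - (-3)*3) + 31)*76 = 25 + ((6 - 1*(-9)) + 31)*76 = 25 + ((6 + 9) + 31)*76 = 25 + (15 + 31)*76 = 25 + 46*76 = 25 + 3496 = 3521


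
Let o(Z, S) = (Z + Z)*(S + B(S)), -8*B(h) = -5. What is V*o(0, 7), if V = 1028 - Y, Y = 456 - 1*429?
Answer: 0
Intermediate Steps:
Y = 27 (Y = 456 - 429 = 27)
B(h) = 5/8 (B(h) = -1/8*(-5) = 5/8)
V = 1001 (V = 1028 - 1*27 = 1028 - 27 = 1001)
o(Z, S) = 2*Z*(5/8 + S) (o(Z, S) = (Z + Z)*(S + 5/8) = (2*Z)*(5/8 + S) = 2*Z*(5/8 + S))
V*o(0, 7) = 1001*((1/4)*0*(5 + 8*7)) = 1001*((1/4)*0*(5 + 56)) = 1001*((1/4)*0*61) = 1001*0 = 0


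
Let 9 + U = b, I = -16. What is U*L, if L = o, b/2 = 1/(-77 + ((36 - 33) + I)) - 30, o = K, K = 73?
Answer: -226738/45 ≈ -5038.6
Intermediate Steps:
o = 73
b = -2701/45 (b = 2*(1/(-77 + ((36 - 33) - 16)) - 30) = 2*(1/(-77 + (3 - 16)) - 30) = 2*(1/(-77 - 13) - 30) = 2*(1/(-90) - 30) = 2*(-1/90 - 30) = 2*(-2701/90) = -2701/45 ≈ -60.022)
L = 73
U = -3106/45 (U = -9 - 2701/45 = -3106/45 ≈ -69.022)
U*L = -3106/45*73 = -226738/45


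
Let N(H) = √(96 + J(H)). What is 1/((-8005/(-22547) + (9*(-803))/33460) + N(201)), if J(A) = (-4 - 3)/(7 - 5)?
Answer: -32960862835220/21922404726166239 + 118524258552200*√370/21922404726166239 ≈ 0.10249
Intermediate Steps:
J(A) = -7/2
N(H) = √370/2 (N(H) = √(96 - 7/2) = √(185/2) = √370/2)
1/((-8005/(-22547) + (9*(-803))/33460) + N(201)) = 1/((-8005/(-22547) + (9*(-803))/33460) + √370/2) = 1/((-8005*(-1/22547) - 7227*1/33460) + √370/2) = 1/((8005/22547 - 7227/33460) + √370/2) = 1/(2140819/15396380 + √370/2)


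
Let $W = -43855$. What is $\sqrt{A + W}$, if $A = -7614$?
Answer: $i \sqrt{51469} \approx 226.87 i$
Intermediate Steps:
$\sqrt{A + W} = \sqrt{-7614 - 43855} = \sqrt{-51469} = i \sqrt{51469}$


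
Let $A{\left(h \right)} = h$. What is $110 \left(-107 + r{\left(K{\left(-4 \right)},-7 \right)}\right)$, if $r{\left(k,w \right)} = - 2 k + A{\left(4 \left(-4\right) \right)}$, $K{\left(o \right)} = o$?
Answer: $-12650$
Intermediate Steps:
$r{\left(k,w \right)} = -16 - 2 k$ ($r{\left(k,w \right)} = - 2 k + 4 \left(-4\right) = - 2 k - 16 = -16 - 2 k$)
$110 \left(-107 + r{\left(K{\left(-4 \right)},-7 \right)}\right) = 110 \left(-107 - 8\right) = 110 \left(-115\right) = -12650$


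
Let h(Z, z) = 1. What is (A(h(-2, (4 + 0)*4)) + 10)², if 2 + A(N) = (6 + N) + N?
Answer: 256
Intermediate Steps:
A(N) = 4 + 2*N (A(N) = -2 + ((6 + N) + N) = -2 + (6 + 2*N) = 4 + 2*N)
(A(h(-2, (4 + 0)*4)) + 10)² = ((4 + 2*1) + 10)² = ((4 + 2) + 10)² = (6 + 10)² = 16² = 256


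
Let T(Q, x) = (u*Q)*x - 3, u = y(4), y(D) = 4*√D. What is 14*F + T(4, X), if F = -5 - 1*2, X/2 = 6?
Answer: 283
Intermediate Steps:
X = 12 (X = 2*6 = 12)
u = 8 (u = 4*√4 = 4*2 = 8)
T(Q, x) = -3 + 8*Q*x (T(Q, x) = (8*Q)*x - 3 = 8*Q*x - 3 = -3 + 8*Q*x)
F = -7 (F = -5 - 2 = -7)
14*F + T(4, X) = 14*(-7) + (-3 + 8*4*12) = -98 + (-3 + 384) = -98 + 381 = 283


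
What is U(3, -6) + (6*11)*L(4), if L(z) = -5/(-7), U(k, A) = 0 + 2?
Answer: 344/7 ≈ 49.143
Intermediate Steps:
U(k, A) = 2
L(z) = 5/7 (L(z) = -5*(-1/7) = 5/7)
U(3, -6) + (6*11)*L(4) = 2 + (6*11)*(5/7) = 2 + 66*(5/7) = 2 + 330/7 = 344/7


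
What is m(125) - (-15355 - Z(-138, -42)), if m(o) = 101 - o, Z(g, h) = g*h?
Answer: 21127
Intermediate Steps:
m(125) - (-15355 - Z(-138, -42)) = (101 - 1*125) - (-15355 - (-138)*(-42)) = (101 - 125) - (-15355 - 1*5796) = -24 - (-15355 - 5796) = -24 - 1*(-21151) = -24 + 21151 = 21127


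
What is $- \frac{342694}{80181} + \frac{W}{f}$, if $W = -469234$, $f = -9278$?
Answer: $\frac{17222068211}{371959659} \approx 46.301$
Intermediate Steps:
$- \frac{342694}{80181} + \frac{W}{f} = - \frac{342694}{80181} - \frac{469234}{-9278} = \left(-342694\right) \frac{1}{80181} - - \frac{234617}{4639} = - \frac{342694}{80181} + \frac{234617}{4639} = \frac{17222068211}{371959659}$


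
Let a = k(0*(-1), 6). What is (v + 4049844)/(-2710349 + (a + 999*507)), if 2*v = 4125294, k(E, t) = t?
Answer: -555681/200350 ≈ -2.7736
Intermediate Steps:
v = 2062647 (v = (½)*4125294 = 2062647)
a = 6
(v + 4049844)/(-2710349 + (a + 999*507)) = (2062647 + 4049844)/(-2710349 + (6 + 999*507)) = 6112491/(-2710349 + (6 + 506493)) = 6112491/(-2710349 + 506499) = 6112491/(-2203850) = 6112491*(-1/2203850) = -555681/200350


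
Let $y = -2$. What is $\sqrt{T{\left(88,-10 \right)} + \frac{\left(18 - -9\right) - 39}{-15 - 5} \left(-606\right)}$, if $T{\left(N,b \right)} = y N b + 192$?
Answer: $\frac{19 \sqrt{110}}{5} \approx 39.855$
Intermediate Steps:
$T{\left(N,b \right)} = 192 - 2 N b$ ($T{\left(N,b \right)} = - 2 N b + 192 = 192 - 2 N b$)
$\sqrt{T{\left(88,-10 \right)} + \frac{\left(18 - -9\right) - 39}{-15 - 5} \left(-606\right)} = \sqrt{\left(192 - 176 \left(-10\right)\right) + \frac{\left(18 - -9\right) - 39}{-15 - 5} \left(-606\right)} = \sqrt{\left(192 + 1760\right) + \frac{\left(18 + 9\right) - 39}{-20} \left(-606\right)} = \sqrt{1952 + \left(27 - 39\right) \left(- \frac{1}{20}\right) \left(-606\right)} = \sqrt{1952 + \left(-12\right) \left(- \frac{1}{20}\right) \left(-606\right)} = \sqrt{1952 + \frac{3}{5} \left(-606\right)} = \sqrt{1952 - \frac{1818}{5}} = \sqrt{\frac{7942}{5}} = \frac{19 \sqrt{110}}{5}$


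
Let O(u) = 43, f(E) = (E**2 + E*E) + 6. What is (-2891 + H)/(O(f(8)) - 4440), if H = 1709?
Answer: 1182/4397 ≈ 0.26882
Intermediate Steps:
f(E) = 6 + 2*E**2 (f(E) = (E**2 + E**2) + 6 = 2*E**2 + 6 = 6 + 2*E**2)
(-2891 + H)/(O(f(8)) - 4440) = (-2891 + 1709)/(43 - 4440) = -1182/(-4397) = -1182*(-1/4397) = 1182/4397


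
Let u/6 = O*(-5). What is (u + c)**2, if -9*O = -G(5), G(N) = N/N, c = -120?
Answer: 136900/9 ≈ 15211.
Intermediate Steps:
G(N) = 1
O = 1/9 (O = -(-1)/9 = -1/9*(-1) = 1/9 ≈ 0.11111)
u = -10/3 (u = 6*((1/9)*(-5)) = 6*(-5/9) = -10/3 ≈ -3.3333)
(u + c)**2 = (-10/3 - 120)**2 = (-370/3)**2 = 136900/9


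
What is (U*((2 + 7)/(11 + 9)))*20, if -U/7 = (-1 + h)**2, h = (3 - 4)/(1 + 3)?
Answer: -1575/16 ≈ -98.438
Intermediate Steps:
h = -1/4 ≈ -0.25000
U = -175/16 (U = -7*(-1 - 1/4)**2 = -7*(-5/4)**2 = -7*25/16 = -175/16 ≈ -10.938)
(U*((2 + 7)/(11 + 9)))*20 = -175*(2 + 7)/(16*(11 + 9))*20 = -1575/(16*20)*20 = -175/16*9/20*20 = -315/64*20 = -1575/16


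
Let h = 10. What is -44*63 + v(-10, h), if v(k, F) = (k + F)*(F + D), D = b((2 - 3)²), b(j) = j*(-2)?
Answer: -2772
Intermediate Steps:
b(j) = -2*j
D = -2 (D = -2*(2 - 3)² = -2*(-1)² = -2*1 = -2)
v(k, F) = (-2 + F)*(F + k) (v(k, F) = (k + F)*(F - 2) = (F + k)*(-2 + F) = (-2 + F)*(F + k))
-44*63 + v(-10, h) = -44*63 + (10² - 2*10 - 2*(-10) + 10*(-10)) = -2772 + (100 - 20 + 20 - 100) = -2772 + 0 = -2772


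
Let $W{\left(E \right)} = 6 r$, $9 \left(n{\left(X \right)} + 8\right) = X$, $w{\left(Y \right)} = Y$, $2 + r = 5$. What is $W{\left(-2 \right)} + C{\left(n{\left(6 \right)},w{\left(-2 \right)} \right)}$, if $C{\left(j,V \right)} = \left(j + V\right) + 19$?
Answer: $\frac{83}{3} \approx 27.667$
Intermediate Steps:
$r = 3$ ($r = -2 + 5 = 3$)
$n{\left(X \right)} = -8 + \frac{X}{9}$
$C{\left(j,V \right)} = 19 + V + j$ ($C{\left(j,V \right)} = \left(V + j\right) + 19 = 19 + V + j$)
$W{\left(E \right)} = 18$ ($W{\left(E \right)} = 6 \cdot 3 = 18$)
$W{\left(-2 \right)} + C{\left(n{\left(6 \right)},w{\left(-2 \right)} \right)} = 18 + \left(19 - 2 + \left(-8 + \frac{1}{9} \cdot 6\right)\right) = 18 + \left(19 - 2 + \left(-8 + \frac{2}{3}\right)\right) = 18 - - \frac{29}{3} = 18 + \frac{29}{3} = \frac{83}{3}$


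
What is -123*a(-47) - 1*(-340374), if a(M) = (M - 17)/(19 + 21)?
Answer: 1702854/5 ≈ 3.4057e+5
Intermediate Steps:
a(M) = -17/40 + M/40 (a(M) = (-17 + M)/40 = (-17 + M)*(1/40) = -17/40 + M/40)
-123*a(-47) - 1*(-340374) = -123*(-17/40 + (1/40)*(-47)) - 1*(-340374) = -123*(-17/40 - 47/40) + 340374 = -123*(-8/5) + 340374 = 984/5 + 340374 = 1702854/5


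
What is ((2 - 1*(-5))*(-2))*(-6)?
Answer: 84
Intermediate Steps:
((2 - 1*(-5))*(-2))*(-6) = ((2 + 5)*(-2))*(-6) = (7*(-2))*(-6) = -14*(-6) = 84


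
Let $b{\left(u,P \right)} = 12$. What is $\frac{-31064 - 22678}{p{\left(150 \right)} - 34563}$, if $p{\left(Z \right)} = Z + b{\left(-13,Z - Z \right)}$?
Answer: $\frac{17914}{11467} \approx 1.5622$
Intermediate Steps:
$p{\left(Z \right)} = 12 + Z$ ($p{\left(Z \right)} = Z + 12 = 12 + Z$)
$\frac{-31064 - 22678}{p{\left(150 \right)} - 34563} = \frac{-31064 - 22678}{\left(12 + 150\right) - 34563} = - \frac{53742}{162 - 34563} = - \frac{53742}{-34401} = \left(-53742\right) \left(- \frac{1}{34401}\right) = \frac{17914}{11467}$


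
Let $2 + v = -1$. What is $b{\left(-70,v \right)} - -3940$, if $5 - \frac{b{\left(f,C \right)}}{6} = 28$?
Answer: $3802$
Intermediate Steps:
$v = -3$ ($v = -2 - 1 = -3$)
$b{\left(f,C \right)} = -138$ ($b{\left(f,C \right)} = 30 - 168 = -138$)
$b{\left(-70,v \right)} - -3940 = -138 - -3940 = -138 + 3940 = 3802$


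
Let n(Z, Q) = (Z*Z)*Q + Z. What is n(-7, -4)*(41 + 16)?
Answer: -11571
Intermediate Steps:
n(Z, Q) = Z + Q*Z**2 (n(Z, Q) = Z**2*Q + Z = Q*Z**2 + Z = Z + Q*Z**2)
n(-7, -4)*(41 + 16) = (-7*(1 - 4*(-7)))*(41 + 16) = -7*(1 + 28)*57 = -7*29*57 = -203*57 = -11571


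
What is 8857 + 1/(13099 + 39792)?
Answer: 468455588/52891 ≈ 8857.0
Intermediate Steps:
8857 + 1/(13099 + 39792) = 8857 + 1/52891 = 468455588/52891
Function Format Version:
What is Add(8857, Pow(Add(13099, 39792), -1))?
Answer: Rational(468455588, 52891) ≈ 8857.0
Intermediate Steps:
Add(8857, Pow(Add(13099, 39792), -1)) = Add(8857, Pow(52891, -1)) = Add(8857, Rational(1, 52891)) = Rational(468455588, 52891)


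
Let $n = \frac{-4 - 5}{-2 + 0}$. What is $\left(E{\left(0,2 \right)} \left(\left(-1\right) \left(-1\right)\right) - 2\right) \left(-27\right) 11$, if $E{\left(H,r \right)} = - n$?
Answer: $\frac{3861}{2} \approx 1930.5$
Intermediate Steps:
$n = \frac{9}{2}$ ($n = - \frac{9}{-2} = \left(-9\right) \left(- \frac{1}{2}\right) = \frac{9}{2} \approx 4.5$)
$E{\left(H,r \right)} = - \frac{9}{2}$ ($E{\left(H,r \right)} = \left(-1\right) \frac{9}{2} = - \frac{9}{2}$)
$\left(E{\left(0,2 \right)} \left(\left(-1\right) \left(-1\right)\right) - 2\right) \left(-27\right) 11 = \left(- \frac{9 \left(\left(-1\right) \left(-1\right)\right)}{2} - 2\right) \left(-27\right) 11 = \left(\left(- \frac{9}{2}\right) 1 - 2\right) \left(-27\right) 11 = \left(- \frac{9}{2} - 2\right) \left(-27\right) 11 = \left(- \frac{13}{2}\right) \left(-27\right) 11 = \frac{351}{2} \cdot 11 = \frac{3861}{2}$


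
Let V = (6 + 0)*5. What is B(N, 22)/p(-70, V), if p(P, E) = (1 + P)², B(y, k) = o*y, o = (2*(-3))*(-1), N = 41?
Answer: 82/1587 ≈ 0.051670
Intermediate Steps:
o = 6 (o = -6*(-1) = 6)
V = 30 (V = 6*5 = 30)
B(y, k) = 6*y
B(N, 22)/p(-70, V) = (6*41)/((1 - 70)²) = 246/((-69)²) = 246/4761 = 246*(1/4761) = 82/1587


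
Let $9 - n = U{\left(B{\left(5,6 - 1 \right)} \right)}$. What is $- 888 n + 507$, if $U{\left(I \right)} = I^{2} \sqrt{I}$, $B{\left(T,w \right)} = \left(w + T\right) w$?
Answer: $-7485 + 11100000 \sqrt{2} \approx 1.569 \cdot 10^{7}$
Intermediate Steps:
$B{\left(T,w \right)} = w \left(T + w\right)$ ($B{\left(T,w \right)} = \left(T + w\right) w = w \left(T + w\right)$)
$U{\left(I \right)} = I^{\frac{5}{2}}$
$n = 9 - 12500 \sqrt{2}$ ($n = 9 - \left(\left(6 - 1\right) \left(5 + \left(6 - 1\right)\right)\right)^{\frac{5}{2}} = 9 - \left(5 \left(5 + 5\right)\right)^{\frac{5}{2}} = 9 - \left(5 \cdot 10\right)^{\frac{5}{2}} = 9 - 50^{\frac{5}{2}} = 9 - 12500 \sqrt{2} \approx -17669.0$)
$- 888 n + 507 = - 888 \left(9 - 12500 \sqrt{2}\right) + 507 = \left(-7992 + 11100000 \sqrt{2}\right) + 507 = -7485 + 11100000 \sqrt{2}$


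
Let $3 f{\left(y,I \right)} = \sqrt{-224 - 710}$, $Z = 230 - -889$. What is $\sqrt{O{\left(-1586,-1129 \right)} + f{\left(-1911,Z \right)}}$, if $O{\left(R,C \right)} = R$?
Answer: $\frac{\sqrt{-14274 + 3 i \sqrt{934}}}{3} \approx 0.1279 + 39.825 i$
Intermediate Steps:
$Z = 1119$ ($Z = 230 + 889 = 1119$)
$f{\left(y,I \right)} = \frac{i \sqrt{934}}{3}$ ($f{\left(y,I \right)} = \frac{\sqrt{-224 - 710}}{3} = \frac{\sqrt{-934}}{3} = \frac{i \sqrt{934}}{3}$)
$\sqrt{O{\left(-1586,-1129 \right)} + f{\left(-1911,Z \right)}} = \sqrt{-1586 + \frac{i \sqrt{934}}{3}}$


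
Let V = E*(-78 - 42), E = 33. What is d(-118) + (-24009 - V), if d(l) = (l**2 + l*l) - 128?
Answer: 7671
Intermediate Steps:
V = -3960 (V = 33*(-78 - 42) = 33*(-120) = -3960)
d(l) = -128 + 2*l**2 (d(l) = (l**2 + l**2) - 128 = 2*l**2 - 128 = -128 + 2*l**2)
d(-118) + (-24009 - V) = (-128 + 2*(-118)**2) + (-24009 - 1*(-3960)) = (-128 + 2*13924) + (-24009 + 3960) = (-128 + 27848) - 20049 = 27720 - 20049 = 7671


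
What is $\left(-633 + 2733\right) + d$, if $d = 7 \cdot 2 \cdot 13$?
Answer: $2282$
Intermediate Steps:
$d = 182$ ($d = 14 \cdot 13 = 182$)
$\left(-633 + 2733\right) + d = \left(-633 + 2733\right) + 182 = 2100 + 182 = 2282$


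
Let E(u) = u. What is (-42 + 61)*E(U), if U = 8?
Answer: 152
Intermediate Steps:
(-42 + 61)*E(U) = (-42 + 61)*8 = 19*8 = 152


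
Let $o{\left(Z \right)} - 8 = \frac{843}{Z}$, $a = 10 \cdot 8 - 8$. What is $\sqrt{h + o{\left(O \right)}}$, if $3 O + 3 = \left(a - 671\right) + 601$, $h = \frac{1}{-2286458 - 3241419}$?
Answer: $\frac{i \sqrt{77035266230020086}}{5527877} \approx 50.21 i$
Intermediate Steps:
$a = 72$ ($a = 80 - 8 = 72$)
$h = - \frac{1}{5527877}$ ($h = \frac{1}{-5527877} = - \frac{1}{5527877} \approx -1.809 \cdot 10^{-7}$)
$O = - \frac{1}{3}$ ($O = -1 + \frac{\left(72 - 671\right) + 601}{3} = -1 + \frac{-599 + 601}{3} = -1 + \frac{1}{3} \cdot 2 = -1 + \frac{2}{3} = - \frac{1}{3} \approx -0.33333$)
$o{\left(Z \right)} = 8 + \frac{843}{Z}$
$\sqrt{h + o{\left(O \right)}} = \sqrt{- \frac{1}{5527877} + \left(8 + \frac{843}{- \frac{1}{3}}\right)} = \sqrt{- \frac{1}{5527877} + \left(8 + 843 \left(-3\right)\right)} = \sqrt{- \frac{1}{5527877} + \left(8 - 2529\right)} = \sqrt{- \frac{1}{5527877} - 2521} = \sqrt{- \frac{13935777918}{5527877}} = \frac{i \sqrt{77035266230020086}}{5527877}$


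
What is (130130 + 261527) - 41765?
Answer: 349892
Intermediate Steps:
(130130 + 261527) - 41765 = 391657 - 41765 = 349892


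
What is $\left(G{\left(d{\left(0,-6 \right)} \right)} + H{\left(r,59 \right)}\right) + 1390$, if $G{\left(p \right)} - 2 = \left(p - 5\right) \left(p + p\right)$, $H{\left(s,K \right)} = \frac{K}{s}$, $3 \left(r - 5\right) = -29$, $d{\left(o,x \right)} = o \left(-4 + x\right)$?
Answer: $\frac{19311}{14} \approx 1379.4$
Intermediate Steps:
$r = - \frac{14}{3}$ ($r = 5 + \frac{1}{3} \left(-29\right) = 5 - \frac{29}{3} = - \frac{14}{3} \approx -4.6667$)
$G{\left(p \right)} = 2 + 2 p \left(-5 + p\right)$ ($G{\left(p \right)} = 2 + \left(p - 5\right) \left(p + p\right) = 2 + \left(-5 + p\right) 2 p = 2 + 2 p \left(-5 + p\right)$)
$\left(G{\left(d{\left(0,-6 \right)} \right)} + H{\left(r,59 \right)}\right) + 1390 = \left(\left(2 - 10 \cdot 0 \left(-4 - 6\right) + 2 \left(0 \left(-4 - 6\right)\right)^{2}\right) + \frac{59}{- \frac{14}{3}}\right) + 1390 = \left(\left(2 - 10 \cdot 0 \left(-10\right) + 2 \left(0 \left(-10\right)\right)^{2}\right) + 59 \left(- \frac{3}{14}\right)\right) + 1390 = \left(\left(2 - 0 + 2 \cdot 0^{2}\right) - \frac{177}{14}\right) + 1390 = \left(\left(2 + 0 + 2 \cdot 0\right) - \frac{177}{14}\right) + 1390 = \left(\left(2 + 0 + 0\right) - \frac{177}{14}\right) + 1390 = \left(2 - \frac{177}{14}\right) + 1390 = - \frac{149}{14} + 1390 = \frac{19311}{14}$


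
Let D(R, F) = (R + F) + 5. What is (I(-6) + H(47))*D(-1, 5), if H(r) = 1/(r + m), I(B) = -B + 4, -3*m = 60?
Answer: 271/3 ≈ 90.333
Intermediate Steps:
D(R, F) = 5 + F + R (D(R, F) = (F + R) + 5 = 5 + F + R)
m = -20 (m = -⅓*60 = -20)
I(B) = 4 - B
H(r) = 1/(-20 + r) (H(r) = 1/(r - 20) = 1/(-20 + r))
(I(-6) + H(47))*D(-1, 5) = ((4 - 1*(-6)) + 1/(-20 + 47))*(5 + 5 - 1) = ((4 + 6) + 1/27)*9 = (10 + 1/27)*9 = (271/27)*9 = 271/3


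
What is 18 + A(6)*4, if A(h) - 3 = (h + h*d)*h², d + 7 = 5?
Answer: -834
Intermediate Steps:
d = -2 (d = -7 + 5 = -2)
A(h) = 3 - h³ (A(h) = 3 + (h + h*(-2))*h² = 3 + (h - 2*h)*h² = 3 + (-h)*h² = 3 - h³)
18 + A(6)*4 = 18 + (3 - 1*6³)*4 = 18 + (3 - 1*216)*4 = 18 + (3 - 216)*4 = 18 - 213*4 = 18 - 852 = -834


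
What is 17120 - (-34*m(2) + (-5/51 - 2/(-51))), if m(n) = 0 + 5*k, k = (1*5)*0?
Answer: 291041/17 ≈ 17120.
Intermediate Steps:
k = 0 (k = 5*0 = 0)
m(n) = 0 (m(n) = 0 + 5*0 = 0 + 0 = 0)
17120 - (-34*m(2) + (-5/51 - 2/(-51))) = 17120 - (-34*0 + (-5/51 - 2/(-51))) = 17120 - (0 + (-5*1/51 - 2*(-1/51))) = 17120 - (0 + (-5/51 + 2/51)) = 17120 - (0 - 1/17) = 17120 - 1*(-1/17) = 17120 + 1/17 = 291041/17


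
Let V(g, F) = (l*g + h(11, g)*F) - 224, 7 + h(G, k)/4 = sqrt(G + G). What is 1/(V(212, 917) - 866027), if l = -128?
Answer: -919063/844380805041 - 3668*sqrt(22)/844380805041 ≈ -1.1088e-6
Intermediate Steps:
h(G, k) = -28 + 4*sqrt(2)*sqrt(G) (h(G, k) = -28 + 4*sqrt(G + G) = -28 + 4*sqrt(2*G) = -28 + 4*(sqrt(2)*sqrt(G)) = -28 + 4*sqrt(2)*sqrt(G))
V(g, F) = -224 - 128*g + F*(-28 + 4*sqrt(22)) (V(g, F) = (-128*g + (-28 + 4*sqrt(2)*sqrt(11))*F) - 224 = (-128*g + (-28 + 4*sqrt(22))*F) - 224 = (-128*g + F*(-28 + 4*sqrt(22))) - 224 = -224 - 128*g + F*(-28 + 4*sqrt(22)))
1/(V(212, 917) - 866027) = 1/((-224 - 128*212 - 4*917*(7 - sqrt(22))) - 866027) = 1/((-224 - 27136 + (-25676 + 3668*sqrt(22))) - 866027) = 1/((-53036 + 3668*sqrt(22)) - 866027) = 1/(-919063 + 3668*sqrt(22))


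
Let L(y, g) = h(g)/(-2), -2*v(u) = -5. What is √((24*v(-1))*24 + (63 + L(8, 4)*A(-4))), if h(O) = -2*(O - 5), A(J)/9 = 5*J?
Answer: 3*√187 ≈ 41.024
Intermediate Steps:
A(J) = 45*J (A(J) = 9*(5*J) = 45*J)
v(u) = 5/2 (v(u) = -½*(-5) = 5/2)
h(O) = 10 - 2*O (h(O) = -2*(-5 + O) = 10 - 2*O)
L(y, g) = -5 + g (L(y, g) = (10 - 2*g)/(-2) = (10 - 2*g)*(-½) = -5 + g)
√((24*v(-1))*24 + (63 + L(8, 4)*A(-4))) = √((24*(5/2))*24 + (63 + (-5 + 4)*(45*(-4)))) = √(60*24 + (63 - 1*(-180))) = √(1440 + (63 + 180)) = √(1440 + 243) = √1683 = 3*√187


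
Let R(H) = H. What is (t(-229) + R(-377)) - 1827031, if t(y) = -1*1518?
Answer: -1828926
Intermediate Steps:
t(y) = -1518
(t(-229) + R(-377)) - 1827031 = (-1518 - 377) - 1827031 = -1895 - 1827031 = -1828926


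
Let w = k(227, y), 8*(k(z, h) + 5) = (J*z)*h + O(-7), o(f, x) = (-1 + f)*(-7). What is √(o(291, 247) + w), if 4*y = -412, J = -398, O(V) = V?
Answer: √18578702/4 ≈ 1077.6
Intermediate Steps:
o(f, x) = 7 - 7*f
y = -103 (y = (¼)*(-412) = -103)
k(z, h) = -47/8 - 199*h*z/4 (k(z, h) = -5 + ((-398*z)*h - 7)/8 = -5 + (-398*h*z - 7)/8 = -5 + (-7 - 398*h*z)/8 = -5 + (-7/8 - 199*h*z/4) = -47/8 - 199*h*z/4)
w = 9305591/8 (w = -47/8 - 199/4*(-103)*227 = -47/8 + 4652819/4 = 9305591/8 ≈ 1.1632e+6)
√(o(291, 247) + w) = √((7 - 7*291) + 9305591/8) = √((7 - 2037) + 9305591/8) = √(-2030 + 9305591/8) = √(9289351/8) = √18578702/4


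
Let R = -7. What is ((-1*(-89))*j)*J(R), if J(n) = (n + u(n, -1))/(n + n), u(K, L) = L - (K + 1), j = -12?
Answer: -1068/7 ≈ -152.57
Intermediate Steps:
u(K, L) = -1 + L - K (u(K, L) = L - (1 + K) = L + (-1 - K) = -1 + L - K)
J(n) = -1/n (J(n) = (n + (-1 - 1 - n))/(n + n) = (n + (-2 - n))/((2*n)) = -1/n)
((-1*(-89))*j)*J(R) = (-1*(-89)*(-12))*(-1/(-7)) = (89*(-12))*(-1*(-⅐)) = -1068*⅐ = -1068/7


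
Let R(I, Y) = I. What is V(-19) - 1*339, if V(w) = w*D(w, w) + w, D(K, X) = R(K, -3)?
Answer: 3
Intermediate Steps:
D(K, X) = K
V(w) = w + w² (V(w) = w*w + w = w² + w = w + w²)
V(-19) - 1*339 = -19*(1 - 19) - 1*339 = -19*(-18) - 339 = 342 - 339 = 3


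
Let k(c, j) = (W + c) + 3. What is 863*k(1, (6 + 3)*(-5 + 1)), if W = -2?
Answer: 1726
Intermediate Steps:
k(c, j) = 1 + c (k(c, j) = (-2 + c) + 3 = 1 + c)
863*k(1, (6 + 3)*(-5 + 1)) = 863*(1 + 1) = 863*2 = 1726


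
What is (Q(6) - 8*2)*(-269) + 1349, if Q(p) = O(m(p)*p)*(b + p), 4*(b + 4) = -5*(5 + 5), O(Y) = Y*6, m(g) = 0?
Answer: 5653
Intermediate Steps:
O(Y) = 6*Y
b = -33/2 (b = -4 + (-5*(5 + 5))/4 = -4 + (-5*10)/4 = -4 + (1/4)*(-50) = -4 - 25/2 = -33/2 ≈ -16.500)
Q(p) = 0 (Q(p) = (6*(0*p))*(-33/2 + p) = (6*0)*(-33/2 + p) = 0*(-33/2 + p) = 0)
(Q(6) - 8*2)*(-269) + 1349 = (0 - 8*2)*(-269) + 1349 = (0 - 16)*(-269) + 1349 = -16*(-269) + 1349 = 4304 + 1349 = 5653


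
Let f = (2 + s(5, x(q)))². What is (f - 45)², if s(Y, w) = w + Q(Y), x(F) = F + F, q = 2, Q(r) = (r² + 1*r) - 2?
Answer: 1234321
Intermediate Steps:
Q(r) = -2 + r + r² (Q(r) = (r² + r) - 2 = (r + r²) - 2 = -2 + r + r²)
x(F) = 2*F
s(Y, w) = -2 + Y + w + Y² (s(Y, w) = w + (-2 + Y + Y²) = -2 + Y + w + Y²)
f = 1156 (f = (2 + (-2 + 5 + 2*2 + 5²))² = (2 + (-2 + 5 + 4 + 25))² = (2 + 32)² = 34² = 1156)
(f - 45)² = (1156 - 45)² = 1111² = 1234321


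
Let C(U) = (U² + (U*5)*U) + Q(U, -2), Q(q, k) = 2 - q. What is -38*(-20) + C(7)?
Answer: 1049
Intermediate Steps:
C(U) = 2 - U + 6*U² (C(U) = (U² + (U*5)*U) + (2 - U) = (U² + (5*U)*U) + (2 - U) = (U² + 5*U²) + (2 - U) = 6*U² + (2 - U) = 2 - U + 6*U²)
-38*(-20) + C(7) = -38*(-20) + (2 - 1*7 + 6*7²) = 760 + (2 - 7 + 6*49) = 760 + (2 - 7 + 294) = 760 + 289 = 1049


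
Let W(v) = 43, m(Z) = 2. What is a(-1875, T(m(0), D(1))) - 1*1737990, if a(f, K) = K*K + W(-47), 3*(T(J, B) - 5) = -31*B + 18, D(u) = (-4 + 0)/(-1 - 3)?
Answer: -15641519/9 ≈ -1.7379e+6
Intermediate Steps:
D(u) = 1 (D(u) = -4/(-4) = -4*(-¼) = 1)
T(J, B) = 11 - 31*B/3 (T(J, B) = 5 + (-31*B + 18)/3 = 5 + (18 - 31*B)/3 = 5 + (6 - 31*B/3) = 11 - 31*B/3)
a(f, K) = 43 + K² (a(f, K) = K*K + 43 = K² + 43 = 43 + K²)
a(-1875, T(m(0), D(1))) - 1*1737990 = (43 + (11 - 31/3*1)²) - 1*1737990 = (43 + (11 - 31/3)²) - 1737990 = (43 + (⅔)²) - 1737990 = (43 + 4/9) - 1737990 = 391/9 - 1737990 = -15641519/9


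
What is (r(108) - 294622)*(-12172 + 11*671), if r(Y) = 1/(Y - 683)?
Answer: 811632055941/575 ≈ 1.4115e+9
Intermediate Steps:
r(Y) = 1/(-683 + Y)
(r(108) - 294622)*(-12172 + 11*671) = (1/(-683 + 108) - 294622)*(-12172 + 11*671) = (1/(-575) - 294622)*(-12172 + 7381) = (-1/575 - 294622)*(-4791) = -169407651/575*(-4791) = 811632055941/575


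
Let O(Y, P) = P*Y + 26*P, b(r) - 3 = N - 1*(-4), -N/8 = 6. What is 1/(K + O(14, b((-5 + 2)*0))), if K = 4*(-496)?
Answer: -1/3624 ≈ -0.00027594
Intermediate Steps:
N = -48 (N = -8*6 = -48)
b(r) = -41 (b(r) = 3 + (-48 - 1*(-4)) = 3 + (-48 + 4) = 3 - 44 = -41)
O(Y, P) = 26*P + P*Y
K = -1984
1/(K + O(14, b((-5 + 2)*0))) = 1/(-1984 - 41*(26 + 14)) = 1/(-1984 - 41*40) = 1/(-1984 - 1640) = 1/(-3624) = -1/3624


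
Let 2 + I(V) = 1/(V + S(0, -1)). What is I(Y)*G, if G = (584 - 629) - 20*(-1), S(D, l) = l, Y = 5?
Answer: 175/4 ≈ 43.750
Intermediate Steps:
G = -25 (G = -45 + 20 = -25)
I(V) = -2 + 1/(-1 + V) (I(V) = -2 + 1/(V - 1) = -2 + 1/(-1 + V))
I(Y)*G = ((3 - 2*5)/(-1 + 5))*(-25) = ((3 - 10)/4)*(-25) = ((1/4)*(-7))*(-25) = -7/4*(-25) = 175/4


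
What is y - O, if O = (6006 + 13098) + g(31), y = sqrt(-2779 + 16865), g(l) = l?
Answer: -19135 + sqrt(14086) ≈ -19016.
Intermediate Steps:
y = sqrt(14086) ≈ 118.68
O = 19135 (O = (6006 + 13098) + 31 = 19104 + 31 = 19135)
y - O = sqrt(14086) - 1*19135 = sqrt(14086) - 19135 = -19135 + sqrt(14086)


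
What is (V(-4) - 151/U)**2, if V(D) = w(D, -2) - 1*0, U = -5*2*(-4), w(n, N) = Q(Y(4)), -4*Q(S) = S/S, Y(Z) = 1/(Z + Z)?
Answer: 25921/1600 ≈ 16.201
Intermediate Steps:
Y(Z) = 1/(2*Z)
Q(S) = -1/4 (Q(S) = -S/(4*S) = -1/4*1 = -1/4)
w(n, N) = -1/4
U = 40 (U = -10*(-4) = 40)
V(D) = -1/4 (V(D) = -1/4 - 1*0 = -1/4 + 0 = -1/4)
(V(-4) - 151/U)**2 = (-1/4 - 151/40)**2 = (-161/40)**2 = 25921/1600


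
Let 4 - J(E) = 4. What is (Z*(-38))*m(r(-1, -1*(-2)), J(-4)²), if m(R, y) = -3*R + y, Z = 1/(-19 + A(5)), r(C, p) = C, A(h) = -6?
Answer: 114/25 ≈ 4.5600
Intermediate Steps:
J(E) = 0 (J(E) = 4 - 1*4 = 4 - 4 = 0)
Z = -1/25 (Z = 1/(-19 - 6) = 1/(-25) = -1/25 ≈ -0.040000)
m(R, y) = y - 3*R
(Z*(-38))*m(r(-1, -1*(-2)), J(-4)²) = (-1/25*(-38))*(0² - 3*(-1)) = 38*(0 + 3)/25 = (38/25)*3 = 114/25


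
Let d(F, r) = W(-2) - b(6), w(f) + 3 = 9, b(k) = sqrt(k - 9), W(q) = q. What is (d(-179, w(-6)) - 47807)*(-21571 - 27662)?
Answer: 2353780497 + 49233*I*sqrt(3) ≈ 2.3538e+9 + 85274.0*I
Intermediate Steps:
b(k) = sqrt(-9 + k)
w(f) = 6 (w(f) = -3 + 9 = 6)
d(F, r) = -2 - I*sqrt(3) (d(F, r) = -2 - sqrt(-9 + 6) = -2 - sqrt(-3) = -2 - I*sqrt(3))
(d(-179, w(-6)) - 47807)*(-21571 - 27662) = ((-2 - I*sqrt(3)) - 47807)*(-21571 - 27662) = (-47809 - I*sqrt(3))*(-49233) = 2353780497 + 49233*I*sqrt(3)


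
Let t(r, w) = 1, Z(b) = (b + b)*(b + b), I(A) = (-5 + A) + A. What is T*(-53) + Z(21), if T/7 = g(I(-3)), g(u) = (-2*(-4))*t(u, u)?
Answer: -1204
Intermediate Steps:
I(A) = -5 + 2*A
Z(b) = 4*b**2 (Z(b) = (2*b)*(2*b) = 4*b**2)
g(u) = 8 (g(u) = -2*(-4)*1 = 8*1 = 8)
T = 56 (T = 7*8 = 56)
T*(-53) + Z(21) = 56*(-53) + 4*21**2 = -2968 + 4*441 = -2968 + 1764 = -1204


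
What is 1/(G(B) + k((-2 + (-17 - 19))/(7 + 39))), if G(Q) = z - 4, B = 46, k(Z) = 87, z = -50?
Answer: 1/33 ≈ 0.030303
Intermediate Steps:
G(Q) = -54 (G(Q) = -50 - 4 = -54)
1/(G(B) + k((-2 + (-17 - 19))/(7 + 39))) = 1/(-54 + 87) = 1/33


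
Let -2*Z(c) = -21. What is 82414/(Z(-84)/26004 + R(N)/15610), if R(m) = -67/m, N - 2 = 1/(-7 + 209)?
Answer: -4516248415971600/95185537 ≈ -4.7447e+7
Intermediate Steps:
Z(c) = 21/2 (Z(c) = -1/2*(-21) = 21/2)
N = 405/202 (N = 2 + 1/(-7 + 209) = 2 + 1/202 = 405/202 ≈ 2.0050)
82414/(Z(-84)/26004 + R(N)/15610) = 82414/((21/2)/26004 - 67/405/202/15610) = 82414/((21/2)*(1/26004) - 67*202/405*(1/15610)) = 82414/(7/17336 - 13534/405*1/15610) = 82414/(7/17336 - 6767/3161025) = 82414/(-95185537/54799529400) = 82414*(-54799529400/95185537) = -4516248415971600/95185537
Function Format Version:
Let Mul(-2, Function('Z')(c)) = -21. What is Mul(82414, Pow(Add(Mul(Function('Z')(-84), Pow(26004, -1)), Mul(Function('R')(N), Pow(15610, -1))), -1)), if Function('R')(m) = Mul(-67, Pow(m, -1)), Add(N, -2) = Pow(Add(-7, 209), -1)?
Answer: Rational(-4516248415971600, 95185537) ≈ -4.7447e+7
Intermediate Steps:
Function('Z')(c) = Rational(21, 2) (Function('Z')(c) = Mul(Rational(-1, 2), -21) = Rational(21, 2))
N = Rational(405, 202) (N = Add(2, Pow(Add(-7, 209), -1)) = Add(2, Pow(202, -1)) = Add(2, Rational(1, 202)) = Rational(405, 202) ≈ 2.0050)
Mul(82414, Pow(Add(Mul(Function('Z')(-84), Pow(26004, -1)), Mul(Function('R')(N), Pow(15610, -1))), -1)) = Mul(82414, Pow(Add(Mul(Rational(21, 2), Pow(26004, -1)), Mul(Mul(-67, Pow(Rational(405, 202), -1)), Pow(15610, -1))), -1)) = Mul(82414, Pow(Add(Mul(Rational(21, 2), Rational(1, 26004)), Mul(Mul(-67, Rational(202, 405)), Rational(1, 15610))), -1)) = Mul(82414, Pow(Add(Rational(7, 17336), Mul(Rational(-13534, 405), Rational(1, 15610))), -1)) = Mul(82414, Pow(Add(Rational(7, 17336), Rational(-6767, 3161025)), -1)) = Mul(82414, Pow(Rational(-95185537, 54799529400), -1)) = Mul(82414, Rational(-54799529400, 95185537)) = Rational(-4516248415971600, 95185537)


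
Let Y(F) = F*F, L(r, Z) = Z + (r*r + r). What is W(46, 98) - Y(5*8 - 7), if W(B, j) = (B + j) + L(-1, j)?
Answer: -847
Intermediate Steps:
L(r, Z) = Z + r + r**2 (L(r, Z) = Z + (r**2 + r) = Z + (r + r**2) = Z + r + r**2)
W(B, j) = B + 2*j (W(B, j) = (B + j) + (j - 1 + (-1)**2) = (B + j) + (j - 1 + 1) = (B + j) + j = B + 2*j)
Y(F) = F**2
W(46, 98) - Y(5*8 - 7) = (46 + 2*98) - (5*8 - 7)**2 = (46 + 196) - (40 - 7)**2 = 242 - 1*33**2 = 242 - 1*1089 = 242 - 1089 = -847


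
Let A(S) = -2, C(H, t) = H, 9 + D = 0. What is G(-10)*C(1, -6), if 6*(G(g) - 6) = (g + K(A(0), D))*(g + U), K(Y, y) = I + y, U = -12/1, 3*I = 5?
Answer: 626/9 ≈ 69.556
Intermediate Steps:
D = -9 (D = -9 + 0 = -9)
I = 5/3 (I = (1/3)*5 = 5/3 ≈ 1.6667)
U = -12 (U = -12*1 = -12)
K(Y, y) = 5/3 + y
G(g) = 6 + (-12 + g)*(-22/3 + g)/6 (G(g) = 6 + ((g + (5/3 - 9))*(g - 12))/6 = 6 + ((g - 22/3)*(-12 + g))/6 = 6 + ((-22/3 + g)*(-12 + g))/6 = 6 + ((-12 + g)*(-22/3 + g))/6 = 6 + (-12 + g)*(-22/3 + g)/6)
G(-10)*C(1, -6) = (62/3 - 29/9*(-10) + (1/6)*(-10)**2)*1 = (62/3 + 290/9 + (1/6)*100)*1 = (62/3 + 290/9 + 50/3)*1 = (626/9)*1 = 626/9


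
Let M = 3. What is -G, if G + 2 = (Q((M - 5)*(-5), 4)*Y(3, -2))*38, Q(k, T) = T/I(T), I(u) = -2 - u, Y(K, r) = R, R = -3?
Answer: -74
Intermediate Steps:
Y(K, r) = -3
Q(k, T) = T/(-2 - T)
G = 74 (G = -2 + (-1*4/(2 + 4)*(-3))*38 = -2 + (-1*4/6*(-3))*38 = -2 + (-1*4*⅙*(-3))*38 = -2 - ⅔*(-3)*38 = -2 + 2*38 = -2 + 76 = 74)
-G = -1*74 = -74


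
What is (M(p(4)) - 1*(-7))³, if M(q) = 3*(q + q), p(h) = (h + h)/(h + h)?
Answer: 2197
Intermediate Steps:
p(h) = 1 (p(h) = (2*h)/((2*h)) = (2*h)*(1/(2*h)) = 1)
M(q) = 6*q (M(q) = 3*(2*q) = 6*q)
(M(p(4)) - 1*(-7))³ = (6*1 - 1*(-7))³ = (6 + 7)³ = 13³ = 2197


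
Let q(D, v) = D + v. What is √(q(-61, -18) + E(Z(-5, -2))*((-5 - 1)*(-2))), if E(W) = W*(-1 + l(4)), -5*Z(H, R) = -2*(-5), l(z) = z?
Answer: I*√151 ≈ 12.288*I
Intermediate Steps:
Z(H, R) = -2 (Z(H, R) = -(-2)*(-5)/5 = -⅕*10 = -2)
E(W) = 3*W (E(W) = W*(-1 + 4) = W*3 = 3*W)
√(q(-61, -18) + E(Z(-5, -2))*((-5 - 1)*(-2))) = √((-61 - 18) + (3*(-2))*((-5 - 1)*(-2))) = √(-79 - (-36)*(-2)) = √(-79 - 6*12) = √(-79 - 72) = √(-151) = I*√151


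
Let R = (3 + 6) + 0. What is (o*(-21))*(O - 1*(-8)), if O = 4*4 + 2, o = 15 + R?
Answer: -13104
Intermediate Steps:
R = 9 (R = 9 + 0 = 9)
o = 24 (o = 15 + 9 = 24)
O = 18 (O = 16 + 2 = 18)
(o*(-21))*(O - 1*(-8)) = (24*(-21))*(18 - 1*(-8)) = -504*(18 + 8) = -504*26 = -13104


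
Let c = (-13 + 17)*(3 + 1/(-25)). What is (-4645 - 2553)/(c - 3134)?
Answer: 89975/39027 ≈ 2.3055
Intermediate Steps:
c = 296/25 (c = 4*(3 - 1/25) = 4*(74/25) = 296/25 ≈ 11.840)
(-4645 - 2553)/(c - 3134) = (-4645 - 2553)/(296/25 - 3134) = -7198/(-78054/25) = -7198*(-25/78054) = 89975/39027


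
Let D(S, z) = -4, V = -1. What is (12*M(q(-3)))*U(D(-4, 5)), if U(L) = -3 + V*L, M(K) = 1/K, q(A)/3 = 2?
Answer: 2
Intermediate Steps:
q(A) = 6 (q(A) = 3*2 = 6)
U(L) = -3 - L
(12*M(q(-3)))*U(D(-4, 5)) = (12/6)*(-3 - 1*(-4)) = (12*(⅙))*(-3 + 4) = 2*1 = 2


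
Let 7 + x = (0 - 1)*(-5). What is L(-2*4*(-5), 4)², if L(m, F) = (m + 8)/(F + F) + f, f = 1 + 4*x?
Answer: 1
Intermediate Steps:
x = -2 (x = -7 + (0 - 1)*(-5) = -7 - 1*(-5) = -7 + 5 = -2)
f = -7 (f = 1 + 4*(-2) = 1 - 8 = -7)
L(m, F) = -7 + (8 + m)/(2*F) (L(m, F) = (m + 8)/(F + F) - 7 = (8 + m)/((2*F)) - 7 = (8 + m)*(1/(2*F)) - 7 = (8 + m)/(2*F) - 7 = -7 + (8 + m)/(2*F))
L(-2*4*(-5), 4)² = ((½)*(8 - 2*4*(-5) - 14*4)/4)² = ((½)*(¼)*(8 - 8*(-5) - 56))² = ((½)*(¼)*(8 + 40 - 56))² = ((½)*(¼)*(-8))² = (-1)² = 1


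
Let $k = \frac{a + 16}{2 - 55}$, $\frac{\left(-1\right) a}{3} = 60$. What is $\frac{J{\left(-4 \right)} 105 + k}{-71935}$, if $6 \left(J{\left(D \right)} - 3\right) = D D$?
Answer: $- \frac{31699}{3812555} \approx -0.0083144$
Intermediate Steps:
$a = -180$ ($a = \left(-3\right) 60 = -180$)
$J{\left(D \right)} = 3 + \frac{D^{2}}{6}$ ($J{\left(D \right)} = 3 + \frac{D D}{6} = 3 + \frac{D^{2}}{6}$)
$k = \frac{164}{53}$ ($k = \frac{-180 + 16}{2 - 55} = - \frac{164}{-53} = \left(-164\right) \left(- \frac{1}{53}\right) = \frac{164}{53} \approx 3.0943$)
$\frac{J{\left(-4 \right)} 105 + k}{-71935} = \frac{\left(3 + \frac{\left(-4\right)^{2}}{6}\right) 105 + \frac{164}{53}}{-71935} = \left(\left(3 + \frac{1}{6} \cdot 16\right) 105 + \frac{164}{53}\right) \left(- \frac{1}{71935}\right) = \left(\left(3 + \frac{8}{3}\right) 105 + \frac{164}{53}\right) \left(- \frac{1}{71935}\right) = \left(\frac{17}{3} \cdot 105 + \frac{164}{53}\right) \left(- \frac{1}{71935}\right) = \left(595 + \frac{164}{53}\right) \left(- \frac{1}{71935}\right) = \frac{31699}{53} \left(- \frac{1}{71935}\right) = - \frac{31699}{3812555}$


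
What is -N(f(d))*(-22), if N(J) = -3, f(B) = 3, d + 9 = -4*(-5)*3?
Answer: -66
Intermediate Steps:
d = 51 (d = -9 - 4*(-5)*3 = -9 + 20*3 = -9 + 60 = 51)
-N(f(d))*(-22) = -1*(-3)*(-22) = 3*(-22) = -66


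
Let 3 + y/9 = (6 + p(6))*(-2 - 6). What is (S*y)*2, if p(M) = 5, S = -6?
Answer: 9828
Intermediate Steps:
y = -819 (y = -27 + 9*((6 + 5)*(-2 - 6)) = -27 + 9*(11*(-8)) = -27 + 9*(-88) = -27 - 792 = -819)
(S*y)*2 = -6*(-819)*2 = 4914*2 = 9828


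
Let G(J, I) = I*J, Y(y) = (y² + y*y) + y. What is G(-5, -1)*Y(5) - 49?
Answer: 226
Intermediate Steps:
Y(y) = y + 2*y² (Y(y) = (y² + y²) + y = 2*y² + y = y + 2*y²)
G(-5, -1)*Y(5) - 49 = (-1*(-5))*(5*(1 + 2*5)) - 49 = 5*(5*(1 + 10)) - 49 = 5*(5*11) - 49 = 5*55 - 49 = 275 - 49 = 226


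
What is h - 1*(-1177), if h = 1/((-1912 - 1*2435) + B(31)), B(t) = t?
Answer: 5079931/4316 ≈ 1177.0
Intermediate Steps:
h = -1/4316 (h = 1/((-1912 - 1*2435) + 31) = 1/((-1912 - 2435) + 31) = 1/(-4347 + 31) = 1/(-4316) = -1/4316 ≈ -0.00023170)
h - 1*(-1177) = -1/4316 - 1*(-1177) = -1/4316 + 1177 = 5079931/4316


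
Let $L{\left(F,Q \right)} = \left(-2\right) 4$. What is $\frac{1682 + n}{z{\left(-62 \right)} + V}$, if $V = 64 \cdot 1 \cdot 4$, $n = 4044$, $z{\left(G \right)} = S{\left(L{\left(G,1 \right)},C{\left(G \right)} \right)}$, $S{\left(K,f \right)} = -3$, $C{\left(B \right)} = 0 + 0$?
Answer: $\frac{5726}{253} \approx 22.632$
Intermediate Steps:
$C{\left(B \right)} = 0$
$L{\left(F,Q \right)} = -8$
$z{\left(G \right)} = -3$
$V = 256$ ($V = 64 \cdot 4 = 256$)
$\frac{1682 + n}{z{\left(-62 \right)} + V} = \frac{1682 + 4044}{-3 + 256} = \frac{5726}{253}$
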